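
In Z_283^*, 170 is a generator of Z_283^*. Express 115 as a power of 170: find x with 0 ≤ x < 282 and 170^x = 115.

Baby-step giant-step with m = ceil(sqrt(282)) = 17.
Baby table (170^j mod 283 for j=0..16):
  0:1  1:170  2:34  3:120  4:24  5:118  6:250  7:50
  8:10  9:2  10:57  11:68  12:240  13:48  14:236  15:217
  16:100
Giant step factor: 170^(-17) ≡ 184 (mod 283).
Scan 115·184^i mod 283 for i = 0, 1, …:
  i=0: 115   i=1: 218   i=2: 209   i=3: 251
  i=4: 55   i=5: 215   i=6: 223   i=7: 280
  i=8: 14   i=9: 29   i=10: 242   i=11: 97
  i=12: 19   i=13: 100
Match at i=13, j=16: x = 13·17 + 16 = 237.

237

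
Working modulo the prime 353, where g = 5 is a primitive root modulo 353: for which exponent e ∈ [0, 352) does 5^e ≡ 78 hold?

62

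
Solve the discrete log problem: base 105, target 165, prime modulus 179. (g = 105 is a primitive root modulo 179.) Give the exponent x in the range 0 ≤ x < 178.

Baby-step giant-step with m = ceil(sqrt(178)) = 14.
Baby table (105^j mod 179 for j=0..13):
  0:1  1:105  2:106  3:32  4:138  5:170  6:129  7:120
  8:70  9:11  10:81  11:92  12:173  13:86
Giant step factor: 105^(-14) ≡ 47 (mod 179).
Scan 165·47^i mod 179 for i = 0, 1, …:
  i=0: 165   i=1: 58   i=2: 41   i=3: 137
  i=4: 174   i=5: 123   i=6: 53   i=7: 164
  i=8: 11
Match at i=8, j=9: x = 8·14 + 9 = 121.

121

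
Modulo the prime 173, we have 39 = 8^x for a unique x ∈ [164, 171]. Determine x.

167

Compute 8^164 mod 173 = 118, then multiply by 8 repeatedly:
  8^164=118  8^165=79  8^166=113  8^167=39
Found 39 at exponent 167.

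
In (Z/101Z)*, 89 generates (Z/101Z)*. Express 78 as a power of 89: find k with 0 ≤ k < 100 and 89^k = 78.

Successive powers of 89 modulo 101:
  89^0=1  89^1=89  89^2=43  89^3=90  89^4=31  89^5=32
  89^6=20  89^7=63  89^8=52  89^9=83  89^10=14  89^11=34
  89^12=97  89^13=48  89^14=30  89^15=44  89^16=78
So 89^16 ≡ 78 (mod 101), giving k = 16.

16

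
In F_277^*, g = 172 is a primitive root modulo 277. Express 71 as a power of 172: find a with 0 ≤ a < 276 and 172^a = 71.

208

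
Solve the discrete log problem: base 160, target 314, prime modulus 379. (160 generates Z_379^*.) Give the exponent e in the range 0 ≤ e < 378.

Baby-step giant-step with m = ceil(sqrt(378)) = 20.
Baby table (160^j mod 379 for j=0..19):
  0:1  1:160  2:207  3:147  4:22  5:109  6:6  7:202
  8:105  9:124  10:132  11:275  12:36  13:75  14:251  15:365
  16:34  17:134  18:216  19:71
Giant step factor: 160^(-20) ≡ 341 (mod 379).
Scan 314·341^i mod 379 for i = 0, 1, …:
  i=0: 314   i=1: 196   i=2: 132
Match at i=2, j=10: e = 2·20 + 10 = 50.

50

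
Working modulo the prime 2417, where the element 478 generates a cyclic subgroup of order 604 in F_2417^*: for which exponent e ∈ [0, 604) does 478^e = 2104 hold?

509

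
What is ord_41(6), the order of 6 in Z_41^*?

40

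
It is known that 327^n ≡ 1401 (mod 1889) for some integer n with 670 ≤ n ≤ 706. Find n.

693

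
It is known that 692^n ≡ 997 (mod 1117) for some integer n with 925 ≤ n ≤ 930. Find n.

Compute 692^925 mod 1117 = 476, then multiply by 692 repeatedly:
  692^925=476  692^926=994  692^927=893  692^928=255  692^929=1091
  692^930=997
Found 997 at exponent 930.

930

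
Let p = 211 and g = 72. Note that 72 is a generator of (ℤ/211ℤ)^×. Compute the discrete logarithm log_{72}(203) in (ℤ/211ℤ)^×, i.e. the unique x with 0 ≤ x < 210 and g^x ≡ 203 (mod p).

Baby-step giant-step with m = ceil(sqrt(210)) = 15.
Baby table (72^j mod 211 for j=0..14):
  0:1  1:72  2:120  3:200  4:52  5:157  6:121  7:61
  8:172  9:146  10:173  11:7  12:82  13:207  14:134
Giant step factor: 72^(-15) ≡ 40 (mod 211).
Scan 203·40^i mod 211 for i = 0, 1, …:
  i=0: 203   i=1: 102   i=2: 71   i=3: 97
  i=4: 82
Match at i=4, j=12: x = 4·15 + 12 = 72.

72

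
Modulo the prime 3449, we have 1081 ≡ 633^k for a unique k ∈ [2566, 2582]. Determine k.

2581

Compute 633^2566 mod 3449 = 644, then multiply by 633 repeatedly:
  633^2566=644  633^2567=670  633^2568=3332  633^2569=1817  633^2570=1644
  633^2571=2503  633^2572=1308  633^2573=204  633^2574=1519  633^2575=2705
  633^2576=1561  633^2577=1699  633^2578=2828  633^2579=93  633^2580=236
  633^2581=1081
Found 1081 at exponent 2581.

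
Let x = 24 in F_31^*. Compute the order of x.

30

The order of 24 must divide p − 1 = 30 = 2 · 3 · 5.
Divisors: 1, 2, 3, 5, 6, 10, 15, 30.
Check each in increasing order: 24^1 ≡ 24;  24^2 ≡ 18;  24^3 ≡ 29;  24^5 ≡ 26;  24^6 ≡ 4;  24^10 ≡ 25;  24^15 ≡ 30;  24^30 ≡ 1.
Smallest exponent giving 1 is 30.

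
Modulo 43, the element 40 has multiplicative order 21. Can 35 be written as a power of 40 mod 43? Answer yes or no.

yes

⟨40⟩ has order 21; its elements mod 43 are {1, 4, 6, 9, 10, 11, 13, 14, 15, 16, 17, 21, 23, 24, 25, 31, 35, 36, 38, 40, 41}.
35 is in this set.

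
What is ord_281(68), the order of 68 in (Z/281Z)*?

20

The order of 68 must divide p − 1 = 280 = 2^3 · 5 · 7.
Divisors: 1, 2, 4, 5, 7, 8, 10, 14, 20, 28, 35, 40, 56, 70, 140, 280.
Check each in increasing order: 68^1 ≡ 68;  68^2 ≡ 128;  68^4 ≡ 86;  68^5 ≡ 228;  68^7 ≡ 241;  68^8 ≡ 90;  68^10 ≡ 280;  68^14 ≡ 195;  68^20 ≡ 1.
Smallest exponent giving 1 is 20.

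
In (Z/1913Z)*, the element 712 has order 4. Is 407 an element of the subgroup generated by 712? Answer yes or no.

no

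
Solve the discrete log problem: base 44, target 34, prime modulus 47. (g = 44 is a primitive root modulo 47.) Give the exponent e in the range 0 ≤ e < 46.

Baby-step giant-step with m = ceil(sqrt(46)) = 7.
Baby table (44^j mod 47 for j=0..6):
  0:1  1:44  2:9  3:20  4:34  5:39  6:24
Giant step factor: 44^(-7) ≡ 15 (mod 47).
Scan 34·15^i mod 47 for i = 0, 1, …:
  i=0: 34
Match at i=0, j=4: e = 0·7 + 4 = 4.

4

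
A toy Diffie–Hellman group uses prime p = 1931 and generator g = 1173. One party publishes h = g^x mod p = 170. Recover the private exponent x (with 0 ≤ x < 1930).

768

Baby-step giant-step with m = ceil(sqrt(1930)) = 44.
Baby table (1173^j mod 1931 for j=0..43):
  0:1  1:1173  2:1057  3:159  4:1131  5:66  6:178  7:246
  8:839  9:1268  10:494  11:162  12:788  13:1306  14:655  15:1708
  16:1037  17:1802  18:1232  19:748  20:730  21:857  22:1141  23:210
  24:1093  25:1836  26:563  27:1928  28:343  29:691  30:1454  31:469
  32:1733  33:1397  34:1193  35:1345  36:58  37:449  38:1445  39:1498
  40:1875  41:1897  42:669  43:751
Giant step factor: 1173^(-44) ≡ 484 (mod 1931).
Scan 170·484^i mod 1931 for i = 0, 1, …:
  i=0: 170   i=1: 1178   i=2: 507   i=3: 151
  i=4: 1637   i=5: 598   i=6: 1713   i=7: 693
  i=8: 1349   i=9: 238     …   i=16: 584
  i=17: 730
Match at i=17, j=20: x = 17·44 + 20 = 768.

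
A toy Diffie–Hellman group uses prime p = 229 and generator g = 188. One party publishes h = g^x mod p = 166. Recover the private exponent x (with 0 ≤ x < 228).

Successive powers of 188 modulo 229:
  188^0=1  188^1=188  188^2=78  188^3=8  188^4=130  188^5=166
So 188^5 ≡ 166 (mod 229), giving x = 5.

5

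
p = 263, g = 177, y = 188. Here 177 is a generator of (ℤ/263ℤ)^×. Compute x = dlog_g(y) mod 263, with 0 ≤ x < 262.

23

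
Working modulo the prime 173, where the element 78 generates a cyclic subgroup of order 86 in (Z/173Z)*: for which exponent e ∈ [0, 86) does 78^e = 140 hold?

Baby-step giant-step with m = ceil(sqrt(86)) = 10.
Baby table (78^j mod 173 for j=0..9):
  0:1  1:78  2:29  3:13  4:149  5:31  6:169  7:34
  8:57  9:121
Giant step factor: 78^(-10) ≡ 164 (mod 173).
Scan 140·164^i mod 173 for i = 0, 1, …:
  i=0: 140   i=1: 124   i=2: 95   i=3: 10
  i=4: 83   i=5: 118   i=6: 149
Match at i=6, j=4: e = 6·10 + 4 = 64.

64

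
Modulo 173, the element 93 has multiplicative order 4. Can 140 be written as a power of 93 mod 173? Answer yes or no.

⟨93⟩ has order 4; its elements mod 173 are {1, 80, 93, 172}.
140 is not in this set.

no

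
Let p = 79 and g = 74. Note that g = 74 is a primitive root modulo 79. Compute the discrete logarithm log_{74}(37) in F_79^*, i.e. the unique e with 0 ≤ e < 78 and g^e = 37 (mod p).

11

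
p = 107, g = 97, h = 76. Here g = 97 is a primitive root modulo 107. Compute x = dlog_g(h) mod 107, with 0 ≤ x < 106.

90

Baby-step giant-step with m = ceil(sqrt(106)) = 11.
Baby table (97^j mod 107 for j=0..10):
  0:1  1:97  2:100  3:70  4:49  5:45  6:85  7:6
  8:47  9:65  10:99
Giant step factor: 97^(-11) ≡ 103 (mod 107).
Scan 76·103^i mod 107 for i = 0, 1, …:
  i=0: 76   i=1: 17   i=2: 39   i=3: 58
  i=4: 89   i=5: 72   i=6: 33   i=7: 82
  i=8: 100
Match at i=8, j=2: x = 8·11 + 2 = 90.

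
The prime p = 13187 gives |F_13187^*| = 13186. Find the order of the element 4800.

6593

The order of 4800 must divide p − 1 = 13186 = 2 · 19 · 347.
Divisors: 1, 2, 19, 38, 347, 694, 6593, 13186.
Check each in increasing order: 4800^1 ≡ 4800;  4800^2 ≡ 2311;  4800^19 ≡ 855;  4800^38 ≡ 5740;  4800^347 ≡ 3219;  4800^694 ≡ 10166;  4800^6593 ≡ 1.
Smallest exponent giving 1 is 6593.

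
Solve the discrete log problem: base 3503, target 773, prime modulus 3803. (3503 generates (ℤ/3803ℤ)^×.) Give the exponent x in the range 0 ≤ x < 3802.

1670

Baby-step giant-step with m = ceil(sqrt(3802)) = 62.
Baby table (3503^j mod 3803 for j=0..61):
  0:1  1:3503  2:2531  3:1300  4:1709  5:705  6:1468  7:748
  8:3780  9:3097  10:2635  11:524  12:2526  13:2800  14:463  15:1811
  16:529  17:1026  18:243  19:3160  20:2750  21:251  22:760  23:180
  24:3045  25:3023  26:2017  27:3380  28:1401  29:1833  30:1535  31:3466
  32:2222  33:2728  34:3048  35:2123  36:2004  37:3477  38:2725  39:145
  40:2136  41:1907  42:2153  43:610  44:3347  45:3695  46:1976  47:468
  48:311  49:1775  50:3723  51:1182  52:2882  53:2484  54:188  55:645
  56:453  57:1008  58:1840  59:3238  60:2168  61:3716
Giant step factor: 3503^(-62) ≡ 2511 (mod 3803).
Scan 773·2511^i mod 3803 for i = 0, 1, …:
  i=0: 773   i=1: 1473   i=2: 2187   i=3: 25
  i=4: 1927   i=5: 1281   i=6: 3056   i=7: 2965
  i=8: 2644   i=9: 2849     …   i=25: 3519
  i=26: 1840
Match at i=26, j=58: x = 26·62 + 58 = 1670.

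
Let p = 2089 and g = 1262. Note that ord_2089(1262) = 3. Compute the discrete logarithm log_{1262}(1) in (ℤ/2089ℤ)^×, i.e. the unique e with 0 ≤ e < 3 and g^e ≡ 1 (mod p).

Successive powers of 1262 modulo 2089:
  1262^0=1
So 1262^0 ≡ 1 (mod 2089), giving e = 0.

0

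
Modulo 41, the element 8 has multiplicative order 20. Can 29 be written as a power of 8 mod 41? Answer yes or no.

⟨8⟩ has order 20; its elements mod 41 are {1, 2, 4, 5, 8, 9, 10, 16, 18, 20, 21, 23, 25, 31, 32, 33, 36, 37, 39, 40}.
29 is not in this set.

no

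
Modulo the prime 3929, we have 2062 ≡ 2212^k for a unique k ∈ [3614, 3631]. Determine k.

Compute 2212^3614 mod 3929 = 772, then multiply by 2212 repeatedly:
  2212^3614=772  2212^3615=2478  2212^3616=381  2212^3617=1966  2212^3618=3318
  2212^3619=44  2212^3620=3032  2212^3621=3910  2212^3622=1191  2212^3623=2062
Found 2062 at exponent 3623.

3623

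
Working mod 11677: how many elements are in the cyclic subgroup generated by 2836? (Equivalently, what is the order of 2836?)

11676

The order of 2836 must divide p − 1 = 11676 = 2^2 · 3 · 7 · 139.
Divisors: 1, 2, 3, 4, 6, 7, 12, 14, 21, 28, 42, 84, 139, 278, 417, 556, 834, 973, 1668, 1946, 2919, 3892, 5838, 11676.
Check each in increasing order: 2836^1 ≡ 2836;  2836^2 ≡ 9120;  2836^3 ≡ 11442;  2836^4 ≡ 10806;  2836^6 ≡ 8517;  2836^7 ≡ 6176;  2836^12 ≡ 1765;  2836^14 ≡ 5894;  2836^21 ≡ 4135;  2836^28 ≡ 161;  2836^42 ≡ 3097;  2836^84 ≡ 4592;  2836^139 ≡ 4667;  2836^278 ≡ 3284;  2836^417 ≡ 6204;  2836^556 ≡ 6785;  2836^834 ≡ 2224;  2836^973 ≡ 10232;  2836^1668 ≡ 6805;  2836^1946 ≡ 9519;  2836^2919 ≡ 551;  2836^3892 ≡ 9518;  2836^5838 ≡ 11676;  2836^11676 ≡ 1.
Smallest exponent giving 1 is 11676.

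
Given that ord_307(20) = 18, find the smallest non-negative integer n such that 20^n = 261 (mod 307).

17

Successive powers of 20 modulo 307:
  20^0=1  20^1=20  20^2=93  20^3=18  20^4=53  20^5=139
  20^6=17  20^7=33  20^8=46  20^9=306  20^10=287  20^11=214
  20^12=289  20^13=254  20^14=168  20^15=290  20^16=274  20^17=261
So 20^17 ≡ 261 (mod 307), giving n = 17.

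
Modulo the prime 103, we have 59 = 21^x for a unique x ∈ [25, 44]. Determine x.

Compute 21^25 mod 103 = 96, then multiply by 21 repeatedly:
  21^25=96  21^26=59
Found 59 at exponent 26.

26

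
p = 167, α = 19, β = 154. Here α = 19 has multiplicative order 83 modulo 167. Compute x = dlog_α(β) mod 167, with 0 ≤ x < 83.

Baby-step giant-step with m = ceil(sqrt(83)) = 10.
Baby table (19^j mod 167 for j=0..9):
  0:1  1:19  2:27  3:12  4:61  5:157  6:144  7:64
  8:47  9:58
Giant step factor: 19^(-10) ≡ 162 (mod 167).
Scan 154·162^i mod 167 for i = 0, 1, …:
  i=0: 154   i=1: 65   i=2: 9   i=3: 122
  i=4: 58
Match at i=4, j=9: x = 4·10 + 9 = 49.

49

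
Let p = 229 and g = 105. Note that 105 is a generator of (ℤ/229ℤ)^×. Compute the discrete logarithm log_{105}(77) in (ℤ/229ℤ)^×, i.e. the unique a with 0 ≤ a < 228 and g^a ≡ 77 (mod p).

Baby-step giant-step with m = ceil(sqrt(228)) = 16.
Baby table (105^j mod 229 for j=0..15):
  0:1  1:105  2:33  3:30  4:173  5:74  6:213  7:152
  8:159  9:207  10:209  11:190  12:27  13:87  14:204  15:123
Giant step factor: 105^(-16) ≡ 151 (mod 229).
Scan 77·151^i mod 229 for i = 0, 1, …:
  i=0: 77   i=1: 177   i=2: 163   i=3: 110
  i=4: 122   i=5: 102   i=6: 59   i=7: 207
Match at i=7, j=9: a = 7·16 + 9 = 121.

121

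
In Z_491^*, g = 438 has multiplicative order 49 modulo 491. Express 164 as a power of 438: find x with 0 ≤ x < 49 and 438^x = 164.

22

Baby-step giant-step with m = ceil(sqrt(49)) = 7.
Baby table (438^j mod 491 for j=0..6):
  0:1  1:438  2:354  3:387  4:111  5:9  6:14
Giant step factor: 438^(-7) ≡ 223 (mod 491).
Scan 164·223^i mod 491 for i = 0, 1, …:
  i=0: 164   i=1: 238   i=2: 46   i=3: 438
Match at i=3, j=1: x = 3·7 + 1 = 22.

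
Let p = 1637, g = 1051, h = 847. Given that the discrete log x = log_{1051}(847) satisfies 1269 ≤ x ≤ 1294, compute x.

Compute 1051^1269 mod 1637 = 671, then multiply by 1051 repeatedly:
  1051^1269=671  1051^1270=1311  1051^1271=1144  1051^1272=786  1051^1273=1038
  1051^1274=696  1051^1275=1394  1051^1276=1616  1051^1277=847
Found 847 at exponent 1277.

1277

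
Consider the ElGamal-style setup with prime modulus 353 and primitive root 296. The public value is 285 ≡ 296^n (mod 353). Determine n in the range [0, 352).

Baby-step giant-step with m = ceil(sqrt(352)) = 19.
Baby table (296^j mod 353 for j=0..18):
  0:1  1:296  2:72  3:132  4:242  5:326  6:127  7:174
  8:319  9:173  10:23  11:101  12:244  13:212  14:271  15:85
  16:97  17:119  18:277
Giant step factor: 296^(-19) ≡ 114 (mod 353).
Scan 285·114^i mod 353 for i = 0, 1, …:
  i=0: 285   i=1: 14   i=2: 184   i=3: 149
  i=4: 42   i=5: 199   i=6: 94   i=7: 126
  i=8: 244
Match at i=8, j=12: n = 8·19 + 12 = 164.

164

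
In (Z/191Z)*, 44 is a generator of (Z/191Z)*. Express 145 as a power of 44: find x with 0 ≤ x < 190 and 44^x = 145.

Baby-step giant-step with m = ceil(sqrt(190)) = 14.
Baby table (44^j mod 191 for j=0..13):
  0:1  1:44  2:26  3:189  4:103  5:139  6:4  7:176
  8:104  9:183  10:30  11:174  12:16  13:131
Giant step factor: 44^(-14) ≡ 118 (mod 191).
Scan 145·118^i mod 191 for i = 0, 1, …:
  i=0: 145   i=1: 111   i=2: 110   i=3: 183
Match at i=3, j=9: x = 3·14 + 9 = 51.

51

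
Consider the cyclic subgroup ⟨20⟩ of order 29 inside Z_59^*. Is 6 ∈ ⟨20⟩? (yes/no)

no

6 ∈ ⟨20⟩ iff 6^29 ≡ 1 (mod 59), since |⟨20⟩| = 29.
6^29 mod 59 = 58.
Since 58 ≠ 1, 6 does not lie in the subgroup.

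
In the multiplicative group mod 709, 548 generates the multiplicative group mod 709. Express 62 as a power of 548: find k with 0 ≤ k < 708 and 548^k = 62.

Baby-step giant-step with m = ceil(sqrt(708)) = 27.
Baby table (548^j mod 709 for j=0..26):
  0:1  1:548  2:397  3:602  4:211  5:61  6:105  7:111
  8:563  9:109  10:176  11:24  12:390  13:311  14:268  15:101
  16:46  17:393  18:537  19:41  20:489  21:679  22:576  23:143
  24:374  25:51  26:297
Giant step factor: 548^(-27) ≡ 639 (mod 709).
Scan 62·639^i mod 709 for i = 0, 1, …:
  i=0: 62   i=1: 623   i=2: 348   i=3: 455
  i=4: 55   i=5: 404   i=6: 80   i=7: 72
  i=8: 632   i=9: 427   i=10: 597   i=11: 41
Match at i=11, j=19: k = 11·27 + 19 = 316.

316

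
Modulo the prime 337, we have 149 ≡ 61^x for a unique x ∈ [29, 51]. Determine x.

Compute 61^29 mod 337 = 60, then multiply by 61 repeatedly:
  61^29=60  61^30=290  61^31=166  61^32=16  61^33=302
  61^34=224  61^35=184  61^36=103  61^37=217  61^38=94
  61^39=5  61^40=305  61^41=70  61^42=226  61^43=306
  61^44=131  61^45=240  61^46=149
Found 149 at exponent 46.

46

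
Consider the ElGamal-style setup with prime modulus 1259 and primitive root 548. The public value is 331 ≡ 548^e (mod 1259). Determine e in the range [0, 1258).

Baby-step giant-step with m = ceil(sqrt(1258)) = 36.
Baby table (548^j mod 1259 for j=0..35):
  0:1  1:548  2:662  3:184  4:112  5:944  6:1122  7:464
  8:1213  9:1231  10:1023  11:349  12:1143  13:641  14:7  15:59
  16:857  17:29  18:784  19:313  20:300  21:730  22:937  23:1063
  24:866  25:1184  26:447  27:710  28:49  29:413  30:963  31:203
  32:452  33:932  34:841  35:74
Giant step factor: 548^(-36) ≡ 62 (mod 1259).
Scan 331·62^i mod 1259 for i = 0, 1, …:
  i=0: 331   i=1: 378   i=2: 774   i=3: 146
  i=4: 239   i=5: 969   i=6: 905   i=7: 714
  i=8: 203
Match at i=8, j=31: e = 8·36 + 31 = 319.

319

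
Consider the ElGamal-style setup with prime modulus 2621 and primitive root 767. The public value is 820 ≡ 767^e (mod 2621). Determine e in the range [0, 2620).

551

Baby-step giant-step with m = ceil(sqrt(2620)) = 52.
Baby table (767^j mod 2621 for j=0..51):
  0:1  1:767  2:1185  3:2029  4:1990  5:908  6:1871  7:1370
  8:2390  9:1051  10:1470  11:460  12:1606  13:2553  14:264  15:671
  16:941  17:972  18:1160  19:1201  20:1196  21:2603  22:1920  23:2259
  24:172  25:874  26:2003  27:395  28:1550  29:1537  30:2050  31:2371
  32:2204  33:2544  34:1224  35:490  36:1027  37:1409  38:851  39:88
  40:1971  41:2061  42:324  43:2134  44:1274  45:2146  46:2615  47:640
  48:753  49:931  50:1165  51:2415
Giant step factor: 767^(-52) ≡ 710 (mod 2621).
Scan 820·710^i mod 2621 for i = 0, 1, …:
  i=0: 820   i=1: 338   i=2: 1469   i=3: 2453
  i=4: 1286   i=5: 952   i=6: 2323   i=7: 721
  i=8: 815   i=9: 2030   i=10: 2371
Match at i=10, j=31: e = 10·52 + 31 = 551.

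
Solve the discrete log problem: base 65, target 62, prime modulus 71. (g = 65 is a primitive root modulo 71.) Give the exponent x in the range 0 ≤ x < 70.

41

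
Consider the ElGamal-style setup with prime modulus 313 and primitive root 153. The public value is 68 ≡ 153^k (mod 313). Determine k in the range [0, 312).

Baby-step giant-step with m = ceil(sqrt(312)) = 18.
Baby table (153^j mod 313 for j=0..17):
  0:1  1:153  2:247  3:231  4:287  5:91  6:151  7:254
  8:50  9:138  10:143  11:282  12:265  13:168  14:38  15:180
  16:309  17:14
Giant step factor: 153^(-18) ≡ 198 (mod 313).
Scan 68·198^i mod 313 for i = 0, 1, …:
  i=0: 68   i=1: 5   i=2: 51   i=3: 82
  i=4: 273   i=5: 218   i=6: 283   i=7: 7
  i=8: 134   i=9: 240   i=10: 257   i=11: 180
Match at i=11, j=15: k = 11·18 + 15 = 213.

213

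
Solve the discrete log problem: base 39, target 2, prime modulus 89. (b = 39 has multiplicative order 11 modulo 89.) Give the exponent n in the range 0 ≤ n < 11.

8

Successive powers of 39 modulo 89:
  39^0=1  39^1=39  39^2=8  39^3=45  39^4=64  39^5=4
  39^6=67  39^7=32  39^8=2
So 39^8 ≡ 2 (mod 89), giving n = 8.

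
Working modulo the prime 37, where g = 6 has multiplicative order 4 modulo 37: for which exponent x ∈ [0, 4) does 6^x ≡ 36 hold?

2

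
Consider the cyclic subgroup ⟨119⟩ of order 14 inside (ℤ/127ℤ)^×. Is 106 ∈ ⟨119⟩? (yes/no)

no

106 ∈ ⟨119⟩ iff 106^14 ≡ 1 (mod 127), since |⟨119⟩| = 14.
106^14 mod 127 = 52.
Since 52 ≠ 1, 106 does not lie in the subgroup.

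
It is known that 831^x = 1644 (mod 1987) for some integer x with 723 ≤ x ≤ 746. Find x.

Compute 831^723 mod 1987 = 1384, then multiply by 831 repeatedly:
  831^723=1384  831^724=1618  831^725=1346  831^726=1832  831^727=350
  831^728=748  831^729=1644
Found 1644 at exponent 729.

729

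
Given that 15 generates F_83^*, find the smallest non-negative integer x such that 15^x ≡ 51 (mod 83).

22

Successive powers of 15 modulo 83:
  15^0=1  15^1=15  15^2=59  15^3=55  15^4=78  15^5=8
  15^6=37  15^7=57  15^8=25  15^9=43  15^10=64  15^11=47
  15^12=41  15^13=34  15^14=12  15^15=14  15^16=44  15^17=79
  15^18=23  15^19=13  15^20=29  15^21=20  15^22=51
So 15^22 ≡ 51 (mod 83), giving x = 22.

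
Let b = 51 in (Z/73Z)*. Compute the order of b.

8

The order of 51 must divide p − 1 = 72 = 2^3 · 3^2.
Divisors: 1, 2, 3, 4, 6, 8, 9, 12, 18, 24, 36, 72.
Check each in increasing order: 51^1 ≡ 51;  51^2 ≡ 46;  51^3 ≡ 10;  51^4 ≡ 72;  51^6 ≡ 27;  51^8 ≡ 1.
Smallest exponent giving 1 is 8.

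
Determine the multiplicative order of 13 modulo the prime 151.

150

The order of 13 must divide p − 1 = 150 = 2 · 3 · 5^2.
Divisors: 1, 2, 3, 5, 6, 10, 15, 25, 30, 50, 75, 150.
Check each in increasing order: 13^1 ≡ 13;  13^2 ≡ 18;  13^3 ≡ 83;  13^5 ≡ 135;  13^6 ≡ 94;  13^10 ≡ 105;  13^15 ≡ 132;  13^25 ≡ 119;  13^30 ≡ 59;  13^50 ≡ 118;  13^75 ≡ 150;  13^150 ≡ 1.
Smallest exponent giving 1 is 150.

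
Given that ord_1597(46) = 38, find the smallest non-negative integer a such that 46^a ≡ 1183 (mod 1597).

12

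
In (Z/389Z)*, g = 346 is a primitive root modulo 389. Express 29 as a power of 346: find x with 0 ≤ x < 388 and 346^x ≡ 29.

233

Baby-step giant-step with m = ceil(sqrt(388)) = 20.
Baby table (346^j mod 389 for j=0..19):
  0:1  1:346  2:293  3:238  4:269  5:103  6:239  7:226
  8:7  9:88  10:106  11:110  12:327  13:332  14:117  15:26
  16:49  17:227  18:353  19:381
Giant step factor: 346^(-20) ≡ 121 (mod 389).
Scan 29·121^i mod 389 for i = 0, 1, …:
  i=0: 29   i=1: 8   i=2: 190   i=3: 39
  i=4: 51   i=5: 336   i=6: 200   i=7: 82
  i=8: 197   i=9: 108   i=10: 231   i=11: 332
Match at i=11, j=13: x = 11·20 + 13 = 233.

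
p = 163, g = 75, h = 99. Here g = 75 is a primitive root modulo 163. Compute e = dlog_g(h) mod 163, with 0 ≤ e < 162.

39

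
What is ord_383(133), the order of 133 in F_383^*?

The order of 133 must divide p − 1 = 382 = 2 · 191.
Divisors: 1, 2, 191, 382.
Check each in increasing order: 133^1 ≡ 133;  133^2 ≡ 71;  133^191 ≡ 1.
Smallest exponent giving 1 is 191.

191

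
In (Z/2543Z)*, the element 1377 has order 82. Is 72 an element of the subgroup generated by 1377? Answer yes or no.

yes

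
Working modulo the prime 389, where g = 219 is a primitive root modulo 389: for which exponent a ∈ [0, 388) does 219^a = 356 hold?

Baby-step giant-step with m = ceil(sqrt(388)) = 20.
Baby table (219^j mod 389 for j=0..19):
  0:1  1:219  2:114  3:70  4:159  5:200  6:232  7:238
  8:385  9:291  10:322  11:109  12:142  13:367  14:239  15:215
  16:16  17:3  18:268  19:342
Giant step factor: 219^(-20) ≡ 113 (mod 389).
Scan 356·113^i mod 389 for i = 0, 1, …:
  i=0: 356   i=1: 161   i=2: 299   i=3: 333
  i=4: 285   i=5: 307   i=6: 70
Match at i=6, j=3: a = 6·20 + 3 = 123.

123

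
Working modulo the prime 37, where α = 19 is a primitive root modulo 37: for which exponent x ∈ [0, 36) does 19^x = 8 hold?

33

Successive powers of 19 modulo 37:
  19^0=1  19^1=19  19^2=28  19^3=14  19^4=7  19^5=22
  19^6=11  19^7=24  19^8=12  19^9=6  19^10=3  19^11=20
  19^12=10  19^13=5  19^14=21  19^15=29  19^16=33  19^17=35
  19^18=36  19^19=18  19^20=9  19^21=23  19^22=30  19^23=15
  19^24=26  19^25=13  19^26=25  19^27=31  19^28=34  19^29=17
  19^30=27  19^31=32  19^32=16  19^33=8
So 19^33 ≡ 8 (mod 37), giving x = 33.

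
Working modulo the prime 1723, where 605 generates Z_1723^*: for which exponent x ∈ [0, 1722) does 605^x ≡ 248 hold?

888

Baby-step giant-step with m = ceil(sqrt(1722)) = 42.
Baby table (605^j mod 1723 for j=0..41):
  0:1  1:605  2:749  3:1719  4:1026  5:450  6:16  7:1065
  8:1646  9:1659  10:909  11:308  12:256  13:1533  14:491  15:699
  16:760  17:1482  18:650  19:406  20:964  21:846  22:99  23:1313
  24:62  25:1327  26:1640  27:1475  28:1584  29:332  30:992  31:556
  32:395  33:1201  34:1222  35:143  36:365  37:281  38:1151  39:263
  40:599  41:565
Giant step factor: 605^(-42) ≡ 1420 (mod 1723).
Scan 248·1420^i mod 1723 for i = 0, 1, …:
  i=0: 248   i=1: 668   i=2: 910   i=3: 1673
  i=4: 1366   i=5: 1345   i=6: 816   i=7: 864
  i=8: 104   i=9: 1225     …   i=20: 398
  i=21: 16
Match at i=21, j=6: x = 21·42 + 6 = 888.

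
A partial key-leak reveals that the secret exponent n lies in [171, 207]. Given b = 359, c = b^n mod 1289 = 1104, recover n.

Compute 359^171 mod 1289 = 13, then multiply by 359 repeatedly:
  359^171=13  359^172=800  359^173=1042  359^174=268  359^175=826
  359^176=64  359^177=1063  359^178=73  359^179=427  359^180=1191
  359^181=910  359^182=573  359^183=756  359^184=714  359^185=1104
Found 1104 at exponent 185.

185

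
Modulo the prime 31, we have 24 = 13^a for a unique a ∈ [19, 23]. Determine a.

Compute 13^19 mod 31 = 21, then multiply by 13 repeatedly:
  13^19=21  13^20=25  13^21=15  13^22=9  13^23=24
Found 24 at exponent 23.

23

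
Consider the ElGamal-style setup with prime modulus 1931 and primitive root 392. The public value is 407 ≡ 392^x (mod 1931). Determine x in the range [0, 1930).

876

Baby-step giant-step with m = ceil(sqrt(1930)) = 44.
Baby table (392^j mod 1931 for j=0..43):
  0:1  1:392  2:1115  3:674  4:1592  5:351  6:491  7:1303
  8:992  9:733  10:1548  11:482  12:1637  13:612  14:460  15:737
  16:1185  17:1080  18:471  19:1187  20:1864  21:770  22:604  23:1186
  24:1472  25:1586  26:1861  27:1525  28:1121  29:1095  30:558  31:533
  32:388  33:1478  34:76  35:827  36:1707  37:1018  38:1270  39:1573
  40:627  41:547  42:83  43:1640
Giant step factor: 392^(-44) ≡ 27 (mod 1931).
Scan 407·27^i mod 1931 for i = 0, 1, …:
  i=0: 407   i=1: 1334   i=2: 1260   i=3: 1193
  i=4: 1315   i=5: 747   i=6: 859   i=7: 21
  i=8: 567   i=9: 1792     …   i=18: 1096
  i=19: 627
Match at i=19, j=40: x = 19·44 + 40 = 876.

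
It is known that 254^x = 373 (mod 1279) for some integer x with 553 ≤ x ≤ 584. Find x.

554

Compute 254^553 mod 1279 = 77, then multiply by 254 repeatedly:
  254^553=77  254^554=373
Found 373 at exponent 554.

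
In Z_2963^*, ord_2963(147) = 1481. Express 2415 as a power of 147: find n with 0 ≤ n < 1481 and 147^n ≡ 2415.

1228

Baby-step giant-step with m = ceil(sqrt(1481)) = 39.
Baby table (147^j mod 2963 for j=0..38):
  0:1  1:147  2:868  3:187  4:822  5:2314  6:2376  7:2601
  8:120  9:2825  10:455  11:1699  12:861  13:2121  14:672  15:1005
  16:2548  17:1218  18:1266  19:2396  20:2578  21:2665  22:639  23:2080
  24:571  25:973  26:807  27:109  28:1208  29:2759  30:2605  31:708
  32:371  33:1203  34:2024  35:1228  36:2736  37:2187  38:1485
Giant step factor: 147^(-39) ≡ 239 (mod 2963).
Scan 2415·239^i mod 2963 for i = 0, 1, …:
  i=0: 2415   i=1: 2363   i=2: 1787   i=3: 421
  i=4: 2840   i=5: 233   i=6: 2353   i=7: 2360
  i=8: 1070   i=9: 912     …   i=30: 134
  i=31: 2396
Match at i=31, j=19: n = 31·39 + 19 = 1228.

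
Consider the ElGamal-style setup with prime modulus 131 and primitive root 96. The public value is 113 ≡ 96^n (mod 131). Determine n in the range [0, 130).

50

Baby-step giant-step with m = ceil(sqrt(130)) = 12.
Baby table (96^j mod 131 for j=0..11):
  0:1  1:96  2:46  3:93  4:20  5:86  6:3  7:26
  8:7  9:17  10:60  11:127
Giant step factor: 96^(-12) ≡ 102 (mod 131).
Scan 113·102^i mod 131 for i = 0, 1, …:
  i=0: 113   i=1: 129   i=2: 58   i=3: 21
  i=4: 46
Match at i=4, j=2: n = 4·12 + 2 = 50.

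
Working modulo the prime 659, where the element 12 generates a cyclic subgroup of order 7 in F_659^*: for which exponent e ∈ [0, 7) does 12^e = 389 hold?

Successive powers of 12 modulo 659:
  12^0=1  12^1=12  12^2=144  12^3=410  12^4=307  12^5=389
So 12^5 ≡ 389 (mod 659), giving e = 5.

5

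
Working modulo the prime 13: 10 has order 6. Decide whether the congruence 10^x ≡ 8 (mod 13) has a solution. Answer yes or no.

8 ∈ ⟨10⟩ iff 8^6 ≡ 1 (mod 13), since |⟨10⟩| = 6.
8^6 mod 13 = 12.
Since 12 ≠ 1, 8 does not lie in the subgroup.

no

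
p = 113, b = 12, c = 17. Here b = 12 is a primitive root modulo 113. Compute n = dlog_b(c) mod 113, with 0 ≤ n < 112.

Baby-step giant-step with m = ceil(sqrt(112)) = 11.
Baby table (12^j mod 113 for j=0..10):
  0:1  1:12  2:31  3:33  4:57  5:6  6:72  7:73
  8:85  9:3  10:36
Giant step factor: 12^(-11) ≡ 96 (mod 113).
Scan 17·96^i mod 113 for i = 0, 1, …:
  i=0: 17   i=1: 50   i=2: 54   i=3: 99
  i=4: 12
Match at i=4, j=1: n = 4·11 + 1 = 45.

45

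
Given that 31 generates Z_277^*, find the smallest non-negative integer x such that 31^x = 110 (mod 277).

109

Baby-step giant-step with m = ceil(sqrt(276)) = 17.
Baby table (31^j mod 277 for j=0..16):
  0:1  1:31  2:130  3:152  4:3  5:93  6:113  7:179
  8:9  9:2  10:62  11:260  12:27  13:6  14:186  15:226
  16:81
Giant step factor: 31^(-17) ≡ 77 (mod 277).
Scan 110·77^i mod 277 for i = 0, 1, …:
  i=0: 110   i=1: 160   i=2: 132   i=3: 192
  i=4: 103   i=5: 175   i=6: 179
Match at i=6, j=7: x = 6·17 + 7 = 109.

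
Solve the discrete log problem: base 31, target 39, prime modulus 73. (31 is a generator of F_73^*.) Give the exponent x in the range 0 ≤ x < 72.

19

Successive powers of 31 modulo 73:
  31^0=1  31^1=31  31^2=12  31^3=7  31^4=71  31^5=11
  31^6=49  31^7=59  31^8=4  31^9=51  31^10=48  31^11=28
  31^12=65  31^13=44  31^14=50  31^15=17  31^16=16  31^17=58
  31^18=46  31^19=39
So 31^19 ≡ 39 (mod 73), giving x = 19.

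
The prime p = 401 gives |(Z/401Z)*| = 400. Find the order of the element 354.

200

The order of 354 must divide p − 1 = 400 = 2^4 · 5^2.
Divisors: 1, 2, 4, 5, 8, 10, 16, 20, 25, 40, 50, 80, 100, 200, 400.
Check each in increasing order: 354^1 ≡ 354;  354^2 ≡ 204;  354^4 ≡ 313;  354^5 ≡ 126;  354^8 ≡ 125;  354^10 ≡ 237;  354^16 ≡ 387;  354^20 ≡ 29;  354^25 ≡ 45;  354^40 ≡ 39;  354^50 ≡ 20;  354^80 ≡ 318;  354^100 ≡ 400;  354^200 ≡ 1.
Smallest exponent giving 1 is 200.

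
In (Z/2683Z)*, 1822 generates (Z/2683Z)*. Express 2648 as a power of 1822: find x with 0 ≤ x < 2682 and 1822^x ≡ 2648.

1333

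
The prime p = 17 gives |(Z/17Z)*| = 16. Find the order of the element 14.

The order of 14 must divide p − 1 = 16 = 2^4.
Divisors: 1, 2, 4, 8, 16.
Check each in increasing order: 14^1 ≡ 14;  14^2 ≡ 9;  14^4 ≡ 13;  14^8 ≡ 16;  14^16 ≡ 1.
Smallest exponent giving 1 is 16.

16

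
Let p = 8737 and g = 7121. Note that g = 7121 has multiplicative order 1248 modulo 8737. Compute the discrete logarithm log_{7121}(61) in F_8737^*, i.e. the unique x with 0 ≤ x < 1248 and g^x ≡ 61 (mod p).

640

Baby-step giant-step with m = ceil(sqrt(1248)) = 36.
Baby table (7121^j mod 8737 for j=0..35):
  0:1  1:7121  2:7830  3:6633  4:1371  5:3662  6:5894  7:7363
  8:1186  9:5564  10:7686  11:3438  12:924  13:843  14:684  15:4255
  16:8676  17:2469  18:2905  19:6026  20:3739  21:3780  22:7420  23:5181
  24:6287  25:1339  26:2952  27:8707  28:4795  29:999  30:1961  31:2555
  32:3721  33:6657  34:6272  35:8105
Giant step factor: 7121^(-36) ≡ 343 (mod 8737).
Scan 61·343^i mod 8737 for i = 0, 1, …:
  i=0: 61   i=1: 3449   i=2: 3512   i=3: 7647
  i=4: 1821   i=5: 4276   i=6: 7589   i=7: 8138
  i=8: 4231   i=9: 891     …   i=16: 6433
  i=17: 4795
Match at i=17, j=28: x = 17·36 + 28 = 640.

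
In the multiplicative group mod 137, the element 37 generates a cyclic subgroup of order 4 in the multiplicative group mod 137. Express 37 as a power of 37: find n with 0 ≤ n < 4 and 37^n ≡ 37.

1

Successive powers of 37 modulo 137:
  37^0=1  37^1=37
So 37^1 ≡ 37 (mod 137), giving n = 1.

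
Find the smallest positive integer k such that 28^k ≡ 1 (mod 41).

40

The order of 28 must divide p − 1 = 40 = 2^3 · 5.
Divisors: 1, 2, 4, 5, 8, 10, 20, 40.
Check each in increasing order: 28^1 ≡ 28;  28^2 ≡ 5;  28^4 ≡ 25;  28^5 ≡ 3;  28^8 ≡ 10;  28^10 ≡ 9;  28^20 ≡ 40;  28^40 ≡ 1.
Smallest exponent giving 1 is 40.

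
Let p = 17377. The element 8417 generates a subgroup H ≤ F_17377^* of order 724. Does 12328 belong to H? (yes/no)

yes

12328 ∈ ⟨8417⟩ iff 12328^724 ≡ 1 (mod 17377), since |⟨8417⟩| = 724.
12328^724 mod 17377 = 1.
Since 1 = 1, 12328 lies in the subgroup.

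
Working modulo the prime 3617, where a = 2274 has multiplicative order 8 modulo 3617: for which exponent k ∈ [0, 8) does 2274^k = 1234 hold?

6

Successive powers of 2274 modulo 3617:
  2274^0=1  2274^1=2274  2274^2=2383  2274^3=676  2274^4=3616  2274^5=1343
  2274^6=1234
So 2274^6 ≡ 1234 (mod 3617), giving k = 6.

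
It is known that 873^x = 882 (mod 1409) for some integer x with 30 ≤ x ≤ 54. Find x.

36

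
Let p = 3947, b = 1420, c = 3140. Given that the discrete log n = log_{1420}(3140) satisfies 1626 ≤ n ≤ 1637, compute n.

1634

Compute 1420^1626 mod 3947 = 823, then multiply by 1420 repeatedly:
  1420^1626=823  1420^1627=348  1420^1628=785  1420^1629=1646  1420^1630=696
  1420^1631=1570  1420^1632=3292  1420^1633=1392  1420^1634=3140
Found 3140 at exponent 1634.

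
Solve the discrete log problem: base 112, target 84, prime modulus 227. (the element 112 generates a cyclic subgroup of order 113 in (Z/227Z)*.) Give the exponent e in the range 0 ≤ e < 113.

Successive powers of 112 modulo 227:
  112^0=1  112^1=112  112^2=59  112^3=25  112^4=76  112^5=113
  112^6=171  112^7=84
So 112^7 ≡ 84 (mod 227), giving e = 7.

7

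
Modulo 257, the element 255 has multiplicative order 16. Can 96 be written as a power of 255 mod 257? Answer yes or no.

no

96 ∈ ⟨255⟩ iff 96^16 ≡ 1 (mod 257), since |⟨255⟩| = 16.
96^16 mod 257 = 249.
Since 249 ≠ 1, 96 does not lie in the subgroup.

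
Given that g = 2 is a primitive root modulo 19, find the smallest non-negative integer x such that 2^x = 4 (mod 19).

2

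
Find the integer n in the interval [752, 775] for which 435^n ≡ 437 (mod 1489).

Compute 435^752 mod 1489 = 1453, then multiply by 435 repeatedly:
  435^752=1453  435^753=719  435^754=75  435^755=1356  435^756=216
  435^757=153  435^758=1039  435^759=798  435^760=193  435^761=571
  435^762=1211  435^763=1168  435^764=331  435^765=1041  435^766=179
  435^767=437
Found 437 at exponent 767.

767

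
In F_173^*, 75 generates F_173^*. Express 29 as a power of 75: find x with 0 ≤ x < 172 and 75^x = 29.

Baby-step giant-step with m = ceil(sqrt(172)) = 14.
Baby table (75^j mod 173 for j=0..13):
  0:1  1:75  2:89  3:101  4:136  5:166  6:167  7:69
  8:158  9:86  10:49  11:42  12:36  13:105
Giant step factor: 75^(-14) ≡ 25 (mod 173).
Scan 29·25^i mod 173 for i = 0, 1, …:
  i=0: 29   i=1: 33   i=2: 133   i=3: 38
  i=4: 85   i=5: 49
Match at i=5, j=10: x = 5·14 + 10 = 80.

80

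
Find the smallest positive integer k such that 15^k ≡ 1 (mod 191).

95

The order of 15 must divide p − 1 = 190 = 2 · 5 · 19.
Divisors: 1, 2, 5, 10, 19, 38, 95, 190.
Check each in increasing order: 15^1 ≡ 15;  15^2 ≡ 34;  15^5 ≡ 150;  15^10 ≡ 153;  15^19 ≡ 109;  15^38 ≡ 39;  15^95 ≡ 1.
Smallest exponent giving 1 is 95.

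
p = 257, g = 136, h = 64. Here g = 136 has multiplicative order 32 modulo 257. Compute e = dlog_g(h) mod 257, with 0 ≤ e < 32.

4

Successive powers of 136 modulo 257:
  136^0=1  136^1=136  136^2=249  136^3=197  136^4=64
So 136^4 ≡ 64 (mod 257), giving e = 4.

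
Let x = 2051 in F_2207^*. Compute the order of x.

The order of 2051 must divide p − 1 = 2206 = 2 · 1103.
Divisors: 1, 2, 1103, 2206.
Check each in increasing order: 2051^1 ≡ 2051;  2051^2 ≡ 59;  2051^1103 ≡ 2206;  2051^2206 ≡ 1.
Smallest exponent giving 1 is 2206.

2206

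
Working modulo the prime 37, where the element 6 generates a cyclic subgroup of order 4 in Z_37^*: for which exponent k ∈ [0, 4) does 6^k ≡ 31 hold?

3

Successive powers of 6 modulo 37:
  6^0=1  6^1=6  6^2=36  6^3=31
So 6^3 ≡ 31 (mod 37), giving k = 3.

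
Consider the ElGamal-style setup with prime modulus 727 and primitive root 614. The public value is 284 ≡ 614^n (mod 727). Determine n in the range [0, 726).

Baby-step giant-step with m = ceil(sqrt(726)) = 27.
Baby table (614^j mod 727 for j=0..26):
  0:1  1:614  2:410  3:198  4:163  5:483  6:673  7:286
  8:397  9:213  10:649  11:90  12:8  13:550  14:372  15:130
  16:577  17:229  18:295  19:107  20:268  21:250  22:103  23:720
  24:64  25:38  26:68
Giant step factor: 614^(-27) ≡ 655 (mod 727).
Scan 284·655^i mod 727 for i = 0, 1, …:
  i=0: 284   i=1: 635   i=2: 81   i=3: 711
  i=4: 425   i=5: 661   i=6: 390   i=7: 273
  i=8: 700   i=9: 490     …   i=25: 313
  i=26: 1
Match at i=26, j=0: n = 26·27 + 0 = 702.

702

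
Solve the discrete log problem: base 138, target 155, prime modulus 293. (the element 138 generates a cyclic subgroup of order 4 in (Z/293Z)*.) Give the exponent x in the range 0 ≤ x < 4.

3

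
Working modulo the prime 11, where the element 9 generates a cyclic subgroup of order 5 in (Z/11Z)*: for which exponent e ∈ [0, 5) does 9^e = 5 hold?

Successive powers of 9 modulo 11:
  9^0=1  9^1=9  9^2=4  9^3=3  9^4=5
So 9^4 ≡ 5 (mod 11), giving e = 4.

4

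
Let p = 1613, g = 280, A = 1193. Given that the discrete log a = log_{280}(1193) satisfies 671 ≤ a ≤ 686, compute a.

679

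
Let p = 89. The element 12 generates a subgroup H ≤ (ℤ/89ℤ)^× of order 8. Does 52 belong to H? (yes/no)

⟨12⟩ has order 8; its elements mod 89 are {1, 12, 34, 37, 52, 55, 77, 88}.
52 is in this set.

yes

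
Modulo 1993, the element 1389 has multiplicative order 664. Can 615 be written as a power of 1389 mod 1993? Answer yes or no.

615 ∈ ⟨1389⟩ iff 615^664 ≡ 1 (mod 1993), since |⟨1389⟩| = 664.
615^664 mod 1993 = 1680.
Since 1680 ≠ 1, 615 does not lie in the subgroup.

no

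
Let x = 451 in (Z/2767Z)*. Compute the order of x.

1383

The order of 451 must divide p − 1 = 2766 = 2 · 3 · 461.
Divisors: 1, 2, 3, 6, 461, 922, 1383, 2766.
Check each in increasing order: 451^1 ≡ 451;  451^2 ≡ 1410;  451^3 ≡ 2267;  451^6 ≡ 970;  451^461 ≡ 2438;  451^922 ≡ 328;  451^1383 ≡ 1.
Smallest exponent giving 1 is 1383.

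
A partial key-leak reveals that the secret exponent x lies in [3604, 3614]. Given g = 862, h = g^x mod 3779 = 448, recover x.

Compute 862^3604 mod 3779 = 86, then multiply by 862 repeatedly:
  862^3604=86  862^3605=2331  862^3606=2673  862^3607=2715  862^3608=1129
  862^3609=1995  862^3610=245  862^3611=3345  862^3612=13  862^3613=3648
  862^3614=448
Found 448 at exponent 3614.

3614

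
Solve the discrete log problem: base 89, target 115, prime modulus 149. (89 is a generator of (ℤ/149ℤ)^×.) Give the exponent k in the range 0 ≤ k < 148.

85

Baby-step giant-step with m = ceil(sqrt(148)) = 13.
Baby table (89^j mod 149 for j=0..12):
  0:1  1:89  2:24  3:50  4:129  5:8  6:116  7:43
  8:102  9:138  10:64  11:34  12:46
Giant step factor: 89^(-13) ≡ 21 (mod 149).
Scan 115·21^i mod 149 for i = 0, 1, …:
  i=0: 115   i=1: 31   i=2: 55   i=3: 112
  i=4: 117   i=5: 73   i=6: 43
Match at i=6, j=7: k = 6·13 + 7 = 85.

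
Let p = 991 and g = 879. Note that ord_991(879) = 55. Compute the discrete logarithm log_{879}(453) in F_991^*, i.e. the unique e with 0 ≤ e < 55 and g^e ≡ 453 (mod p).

51

Baby-step giant-step with m = ceil(sqrt(55)) = 8.
Baby table (879^j mod 991 for j=0..7):
  0:1  1:879  2:652  3:310  4:956  5:947  6:964  7:51
Giant step factor: 879^(-8) ≡ 72 (mod 991).
Scan 453·72^i mod 991 for i = 0, 1, …:
  i=0: 453   i=1: 904   i=2: 673   i=3: 888
  i=4: 512   i=5: 197   i=6: 310
Match at i=6, j=3: e = 6·8 + 3 = 51.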